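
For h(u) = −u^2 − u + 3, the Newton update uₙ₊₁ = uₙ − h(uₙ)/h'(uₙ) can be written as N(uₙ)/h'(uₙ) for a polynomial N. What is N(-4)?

−19

h'(u) = −2u − 1.
N(u) = u·h'(u) − h(u) = u·(−2u − 1) − (−u^2 − u + 3) = −u^2 − 3.
N(-4) = −19.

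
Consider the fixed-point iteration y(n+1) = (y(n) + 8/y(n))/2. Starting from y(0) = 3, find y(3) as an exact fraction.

y(1) = (3 + 8/3)/2 = 17/6.
y(2) = (17/6 + 8/(17/6))/2 = 577/204.
y(3) = (577/204 + 8/(577/204))/2 = 665857/235416.

665857/235416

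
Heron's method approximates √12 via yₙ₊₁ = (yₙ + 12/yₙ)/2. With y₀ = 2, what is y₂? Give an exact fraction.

7/2

y₁ = (2 + 12/2)/2 = 4.
y₂ = (4 + 12/4)/2 = 7/2.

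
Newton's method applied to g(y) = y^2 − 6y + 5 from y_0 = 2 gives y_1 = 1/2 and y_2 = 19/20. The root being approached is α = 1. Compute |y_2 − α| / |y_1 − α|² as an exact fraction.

1/5

y_1 − α = 1/2 − 1 = −1/2, so |y_1 − α| = 1/2.
y_2 − α = 19/20 − 1 = −1/20, so |y_2 − α| = 1/20.
|y_1 − α|² = 1/4.
Ratio = (1/20) / (1/4) = 1/5.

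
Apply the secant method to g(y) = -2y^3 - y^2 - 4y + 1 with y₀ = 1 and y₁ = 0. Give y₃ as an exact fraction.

g(1) = -6, g(0) = 1. y₂ = 0 - 1·(0 - 1)/(1 - (-6)) = 1/7.
g(0) = 1, g(1/7) = 138/343. y₃ = (1/7) - (138/343)·((1/7) - 0)/((138/343) - 1) = 49/205.

49/205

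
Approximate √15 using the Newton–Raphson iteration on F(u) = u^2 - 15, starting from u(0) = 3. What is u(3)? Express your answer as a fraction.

1921/496

F'(u) = 2u.
F(3) = -6, F'(3) = 6, so u(1) = 3 - (-6)/6 = 4.
F(4) = 1, F'(4) = 8, so u(2) = 4 - 1/8 = 31/8.
F(31/8) = 1/64, F'(31/8) = 31/4, so u(3) = (31/8) - (1/64)/(31/4) = 1921/496.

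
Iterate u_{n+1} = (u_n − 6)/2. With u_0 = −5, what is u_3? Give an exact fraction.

−47/8

u_1 = ((−5) − 6)/2 = −11/2.
u_2 = ((−11/2) − 6)/2 = −23/4.
u_3 = ((−23/4) − 6)/2 = −47/8.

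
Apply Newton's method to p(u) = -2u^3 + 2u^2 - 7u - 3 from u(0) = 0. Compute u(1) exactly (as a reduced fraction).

p'(u) = -6u^2 + 4u - 7.
p(0) = -3, p'(0) = -7, so u(1) = 0 - (-3)/(-7) = -3/7.

-3/7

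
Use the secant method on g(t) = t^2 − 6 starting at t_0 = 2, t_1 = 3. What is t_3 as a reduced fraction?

g(2) = −2, g(3) = 3. t_2 = 3 − 3·(3 − 2)/(3 − (−2)) = 12/5.
g(3) = 3, g(12/5) = −6/25. t_3 = (12/5) − (−6/25)·((12/5) − 3)/((−6/25) − 3) = 22/9.

22/9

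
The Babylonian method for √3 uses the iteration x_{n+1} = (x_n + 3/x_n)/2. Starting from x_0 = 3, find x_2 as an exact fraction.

7/4

x_1 = (3 + 3/3)/2 = 2.
x_2 = (2 + 3/2)/2 = 7/4.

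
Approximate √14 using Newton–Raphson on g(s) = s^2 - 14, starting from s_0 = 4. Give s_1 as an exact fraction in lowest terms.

g'(s) = 2s.
g(4) = 2, g'(4) = 8, so s_1 = 4 - 2/8 = 15/4.

15/4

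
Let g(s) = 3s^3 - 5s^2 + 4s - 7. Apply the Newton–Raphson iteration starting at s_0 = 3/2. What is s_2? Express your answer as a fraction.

233935/138084

g'(s) = 9s^2 - 10s + 4.
g(3/2) = -17/8, g'(3/2) = 37/4, so s_1 = (3/2) - (-17/8)/(37/4) = 64/37.
g(64/37) = 24565/50653, g'(64/37) = 18660/1369, so s_2 = (64/37) - (24565/50653)/(18660/1369) = 233935/138084.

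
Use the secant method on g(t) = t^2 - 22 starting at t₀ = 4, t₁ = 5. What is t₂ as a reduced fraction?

g(4) = -6, g(5) = 3. t₂ = 5 - 3·(5 - 4)/(3 - (-6)) = 14/3.

14/3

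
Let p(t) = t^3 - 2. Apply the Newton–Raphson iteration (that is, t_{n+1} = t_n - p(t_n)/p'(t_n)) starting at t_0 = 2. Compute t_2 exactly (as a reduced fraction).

p'(t) = 3t^2.
p(2) = 6, p'(2) = 12, so t_1 = 2 - 6/12 = 3/2.
p(3/2) = 11/8, p'(3/2) = 27/4, so t_2 = (3/2) - (11/8)/(27/4) = 35/27.

35/27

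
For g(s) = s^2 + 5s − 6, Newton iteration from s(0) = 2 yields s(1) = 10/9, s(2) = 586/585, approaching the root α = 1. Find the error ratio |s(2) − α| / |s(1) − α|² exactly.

s(1) − α = 10/9 − 1 = 1/9, so |s(1) − α| = 1/9.
s(2) − α = 586/585 − 1 = 1/585, so |s(2) − α| = 1/585.
|s(1) − α|² = 1/81.
Ratio = (1/585) / (1/81) = 9/65.

9/65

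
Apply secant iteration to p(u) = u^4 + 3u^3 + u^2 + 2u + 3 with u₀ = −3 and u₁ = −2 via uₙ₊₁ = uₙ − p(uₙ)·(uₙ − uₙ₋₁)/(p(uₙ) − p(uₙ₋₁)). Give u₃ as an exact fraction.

p(−3) = 6, p(−2) = −5. u₂ = (−2) − (−5)·((−2) − (−3))/((−5) − 6) = −27/11.
p(−2) = −5, p(−27/11) = −57840/14641. u₃ = (−27/11) − (−57840/14641)·((−27/11) − (−2))/((−57840/14641) − (−5)) = −12801/3073.

−12801/3073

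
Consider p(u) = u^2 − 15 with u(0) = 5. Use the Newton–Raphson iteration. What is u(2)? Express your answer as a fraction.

p'(u) = 2u.
p(5) = 10, p'(5) = 10, so u(1) = 5 − 10/10 = 4.
p(4) = 1, p'(4) = 8, so u(2) = 4 − 1/8 = 31/8.

31/8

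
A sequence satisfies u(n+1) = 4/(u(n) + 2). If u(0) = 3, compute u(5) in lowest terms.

38/31

u(1) = 4/(3 + 2) = 4/5.
u(2) = 4/(4/5 + 2) = 10/7.
u(3) = 4/(10/7 + 2) = 7/6.
u(4) = 4/(7/6 + 2) = 24/19.
u(5) = 4/(24/19 + 2) = 38/31.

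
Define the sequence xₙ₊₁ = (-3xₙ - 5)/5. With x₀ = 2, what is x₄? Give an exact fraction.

-178/625

x₁ = (-3·2 - 5)/5 = -11/5.
x₂ = (-3·(-11/5) - 5)/5 = 8/25.
x₃ = (-3·(8/25) - 5)/5 = -149/125.
x₄ = (-3·(-149/125) - 5)/5 = -178/625.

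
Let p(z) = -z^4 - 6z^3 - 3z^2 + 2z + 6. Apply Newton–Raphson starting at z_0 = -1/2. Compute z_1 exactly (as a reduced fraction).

p'(z) = -4z^3 - 18z^2 - 6z + 2.
p(-1/2) = 79/16, p'(-1/2) = 1, so z_1 = (-1/2) - (79/16)/1 = -87/16.

-87/16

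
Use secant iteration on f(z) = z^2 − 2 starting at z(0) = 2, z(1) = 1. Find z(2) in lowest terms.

f(2) = 2, f(1) = −1. z(2) = 1 − (−1)·(1 − 2)/((−1) − 2) = 4/3.

4/3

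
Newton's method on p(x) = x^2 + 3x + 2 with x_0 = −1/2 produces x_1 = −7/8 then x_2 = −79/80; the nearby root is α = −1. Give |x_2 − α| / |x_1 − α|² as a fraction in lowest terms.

x_1 − α = −7/8 − (−1) = −7/8 + 1 = 1/8, so |x_1 − α| = 1/8.
x_2 − α = −79/80 − (−1) = −79/80 + 1 = 1/80, so |x_2 − α| = 1/80.
|x_1 − α|² = 1/64.
Ratio = (1/80) / (1/64) = 4/5.

4/5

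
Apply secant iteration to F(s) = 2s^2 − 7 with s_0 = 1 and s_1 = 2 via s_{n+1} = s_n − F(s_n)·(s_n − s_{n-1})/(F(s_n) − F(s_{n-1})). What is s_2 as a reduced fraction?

11/6

F(1) = −5, F(2) = 1. s_2 = 2 − 1·(2 − 1)/(1 − (−5)) = 11/6.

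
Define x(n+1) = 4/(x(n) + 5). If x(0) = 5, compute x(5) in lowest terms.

3532/5035

x(1) = 4/(5 + 5) = 2/5.
x(2) = 4/(2/5 + 5) = 20/27.
x(3) = 4/(20/27 + 5) = 108/155.
x(4) = 4/(108/155 + 5) = 620/883.
x(5) = 4/(620/883 + 5) = 3532/5035.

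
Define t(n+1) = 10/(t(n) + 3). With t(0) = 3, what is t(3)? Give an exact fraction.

35/18

t(1) = 10/(3 + 3) = 5/3.
t(2) = 10/(5/3 + 3) = 15/7.
t(3) = 10/(15/7 + 3) = 35/18.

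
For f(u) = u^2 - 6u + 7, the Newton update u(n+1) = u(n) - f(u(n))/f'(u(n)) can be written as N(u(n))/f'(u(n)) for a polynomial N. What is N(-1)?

-6

f'(u) = 2u - 6.
N(u) = u·f'(u) - f(u) = u·(2u - 6) - (u^2 - 6u + 7) = u^2 - 7.
N(-1) = -6.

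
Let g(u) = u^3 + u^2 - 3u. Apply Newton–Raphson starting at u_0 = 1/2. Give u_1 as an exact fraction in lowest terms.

-2/5

g'(u) = 3u^2 + 2u - 3.
g(1/2) = -9/8, g'(1/2) = -5/4, so u_1 = (1/2) - (-9/8)/(-5/4) = -2/5.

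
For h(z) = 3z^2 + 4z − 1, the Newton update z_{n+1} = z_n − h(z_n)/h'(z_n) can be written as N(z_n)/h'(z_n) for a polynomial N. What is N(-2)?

h'(z) = 6z + 4.
N(z) = z·h'(z) − h(z) = z·(6z + 4) − (3z^2 + 4z − 1) = 3z^2 + 1.
N(-2) = 13.

13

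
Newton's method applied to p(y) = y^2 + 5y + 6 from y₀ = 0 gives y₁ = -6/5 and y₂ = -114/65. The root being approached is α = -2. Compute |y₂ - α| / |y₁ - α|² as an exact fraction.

5/13

y₁ - α = -6/5 - (-2) = -6/5 + 2 = 4/5, so |y₁ - α| = 4/5.
y₂ - α = -114/65 - (-2) = -114/65 + 2 = 16/65, so |y₂ - α| = 16/65.
|y₁ - α|² = 16/25.
Ratio = (16/65) / (16/25) = 5/13.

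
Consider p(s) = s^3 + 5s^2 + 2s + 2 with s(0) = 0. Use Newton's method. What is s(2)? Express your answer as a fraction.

p'(s) = 3s^2 + 10s + 2.
p(0) = 2, p'(0) = 2, so s(1) = 0 − 2/2 = −1.
p(−1) = 4, p'(−1) = −5, so s(2) = (−1) − 4/(−5) = −1/5.

−1/5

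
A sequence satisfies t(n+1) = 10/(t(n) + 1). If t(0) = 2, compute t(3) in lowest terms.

130/43

t(1) = 10/(2 + 1) = 10/3.
t(2) = 10/(10/3 + 1) = 30/13.
t(3) = 10/(30/13 + 1) = 130/43.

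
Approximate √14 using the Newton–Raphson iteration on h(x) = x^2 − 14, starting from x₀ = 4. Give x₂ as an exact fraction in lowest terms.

h'(x) = 2x.
h(4) = 2, h'(4) = 8, so x₁ = 4 − 2/8 = 15/4.
h(15/4) = 1/16, h'(15/4) = 15/2, so x₂ = (15/4) − (1/16)/(15/2) = 449/120.

449/120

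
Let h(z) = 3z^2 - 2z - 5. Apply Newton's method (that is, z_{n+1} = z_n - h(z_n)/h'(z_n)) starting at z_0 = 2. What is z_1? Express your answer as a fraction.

17/10

h'(z) = 6z - 2.
h(2) = 3, h'(2) = 10, so z_1 = 2 - 3/10 = 17/10.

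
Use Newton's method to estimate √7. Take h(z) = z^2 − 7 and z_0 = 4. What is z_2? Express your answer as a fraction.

h'(z) = 2z.
h(4) = 9, h'(4) = 8, so z_1 = 4 − 9/8 = 23/8.
h(23/8) = 81/64, h'(23/8) = 23/4, so z_2 = (23/8) − (81/64)/(23/4) = 977/368.

977/368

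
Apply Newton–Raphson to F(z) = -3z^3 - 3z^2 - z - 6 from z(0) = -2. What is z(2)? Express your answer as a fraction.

F'(z) = -9z^2 - 6z - 1.
F(-2) = 8, F'(-2) = -25, so z(1) = (-2) - 8/(-25) = -42/25.
F(-42/25) = 22464/15625, F'(-42/25) = -10201/625, so z(2) = (-42/25) - (22464/15625)/(-10201/625) = -405978/255025.

-405978/255025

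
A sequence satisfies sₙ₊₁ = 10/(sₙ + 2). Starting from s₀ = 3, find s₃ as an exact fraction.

s₁ = 10/(3 + 2) = 2.
s₂ = 10/(2 + 2) = 5/2.
s₃ = 10/(5/2 + 2) = 20/9.

20/9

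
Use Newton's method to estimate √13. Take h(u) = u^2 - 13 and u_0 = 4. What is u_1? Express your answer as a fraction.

h'(u) = 2u.
h(4) = 3, h'(4) = 8, so u_1 = 4 - 3/8 = 29/8.

29/8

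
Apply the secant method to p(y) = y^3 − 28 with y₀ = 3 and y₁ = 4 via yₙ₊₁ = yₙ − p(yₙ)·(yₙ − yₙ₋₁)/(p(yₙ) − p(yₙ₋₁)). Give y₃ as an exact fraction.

p(3) = −1, p(4) = 36. y₂ = 4 − 36·(4 − 3)/(36 − (−1)) = 112/37.
p(4) = 36, p(112/37) = −13356/50653. y₃ = (112/37) − (−13356/50653)·((112/37) − 4)/((−13356/50653) − 36) = 12901/4252.

12901/4252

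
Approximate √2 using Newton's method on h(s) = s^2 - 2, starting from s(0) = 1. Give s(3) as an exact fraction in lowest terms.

h'(s) = 2s.
h(1) = -1, h'(1) = 2, so s(1) = 1 - (-1)/2 = 3/2.
h(3/2) = 1/4, h'(3/2) = 3, so s(2) = (3/2) - (1/4)/3 = 17/12.
h(17/12) = 1/144, h'(17/12) = 17/6, so s(3) = (17/12) - (1/144)/(17/6) = 577/408.

577/408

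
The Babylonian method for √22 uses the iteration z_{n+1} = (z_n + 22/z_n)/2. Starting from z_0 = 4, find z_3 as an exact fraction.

1016657/216752

z_1 = (4 + 22/4)/2 = 19/4.
z_2 = (19/4 + 22/(19/4))/2 = 713/152.
z_3 = (713/152 + 22/(713/152))/2 = 1016657/216752.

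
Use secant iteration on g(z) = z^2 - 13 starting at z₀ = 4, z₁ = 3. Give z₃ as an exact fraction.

g(4) = 3, g(3) = -4. z₂ = 3 - (-4)·(3 - 4)/((-4) - 3) = 25/7.
g(3) = -4, g(25/7) = -12/49. z₃ = (25/7) - (-12/49)·((25/7) - 3)/((-12/49) - (-4)) = 83/23.

83/23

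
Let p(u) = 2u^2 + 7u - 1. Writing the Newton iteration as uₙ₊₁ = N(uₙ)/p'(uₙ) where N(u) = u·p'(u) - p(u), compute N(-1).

p'(u) = 4u + 7.
N(u) = u·p'(u) - p(u) = u·(4u + 7) - (2u^2 + 7u - 1) = 2u^2 + 1.
N(-1) = 3.

3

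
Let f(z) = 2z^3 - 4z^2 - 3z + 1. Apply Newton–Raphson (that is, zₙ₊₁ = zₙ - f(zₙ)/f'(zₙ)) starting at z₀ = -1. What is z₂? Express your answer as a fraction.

-7811/10065

f'(z) = 6z^2 - 8z - 3.
f(-1) = -2, f'(-1) = 11, so z₁ = (-1) - (-2)/11 = -9/11.
f(-9/11) = -424/1331, f'(-9/11) = 915/121, so z₂ = (-9/11) - (-424/1331)/(915/121) = -7811/10065.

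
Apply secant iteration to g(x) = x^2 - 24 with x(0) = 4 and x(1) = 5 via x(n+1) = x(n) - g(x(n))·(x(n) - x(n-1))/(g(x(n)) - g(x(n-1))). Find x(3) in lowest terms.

436/89

g(4) = -8, g(5) = 1. x(2) = 5 - 1·(5 - 4)/(1 - (-8)) = 44/9.
g(5) = 1, g(44/9) = -8/81. x(3) = (44/9) - (-8/81)·((44/9) - 5)/((-8/81) - 1) = 436/89.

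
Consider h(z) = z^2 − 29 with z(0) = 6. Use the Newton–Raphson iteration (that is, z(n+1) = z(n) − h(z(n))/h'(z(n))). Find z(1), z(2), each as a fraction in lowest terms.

h'(z) = 2z.
h(6) = 7, h'(6) = 12, so z(1) = 6 − 7/12 = 65/12.
h(65/12) = 49/144, h'(65/12) = 65/6, so z(2) = (65/12) − (49/144)/(65/6) = 8401/1560.

z(1) = 65/12, z(2) = 8401/1560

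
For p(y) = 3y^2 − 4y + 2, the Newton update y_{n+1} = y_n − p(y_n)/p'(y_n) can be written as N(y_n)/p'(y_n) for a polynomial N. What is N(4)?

46

p'(y) = 6y − 4.
N(y) = y·p'(y) − p(y) = y·(6y − 4) − (3y^2 − 4y + 2) = 3y^2 − 2.
N(4) = 46.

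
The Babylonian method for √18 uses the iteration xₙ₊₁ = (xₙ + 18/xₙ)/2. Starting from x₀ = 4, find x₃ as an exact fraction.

665857/156944

x₁ = (4 + 18/4)/2 = 17/4.
x₂ = (17/4 + 18/(17/4))/2 = 577/136.
x₃ = (577/136 + 18/(577/136))/2 = 665857/156944.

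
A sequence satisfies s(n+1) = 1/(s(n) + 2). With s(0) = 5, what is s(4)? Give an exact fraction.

37/89

s(1) = 1/(5 + 2) = 1/7.
s(2) = 1/(1/7 + 2) = 7/15.
s(3) = 1/(7/15 + 2) = 15/37.
s(4) = 1/(15/37 + 2) = 37/89.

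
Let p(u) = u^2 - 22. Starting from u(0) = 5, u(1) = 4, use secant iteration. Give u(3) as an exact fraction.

p(5) = 3, p(4) = -6. u(2) = 4 - (-6)·(4 - 5)/((-6) - 3) = 14/3.
p(4) = -6, p(14/3) = -2/9. u(3) = (14/3) - (-2/9)·((14/3) - 4)/((-2/9) - (-6)) = 61/13.

61/13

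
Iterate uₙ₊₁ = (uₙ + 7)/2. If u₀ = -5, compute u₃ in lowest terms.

11/2

u₁ = ((-5) + 7)/2 = 1.
u₂ = (1 + 7)/2 = 4.
u₃ = (4 + 7)/2 = 11/2.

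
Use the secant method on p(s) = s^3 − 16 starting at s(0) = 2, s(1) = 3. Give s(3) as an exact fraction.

19990/7987

p(2) = −8, p(3) = 11. s(2) = 3 − 11·(3 − 2)/(11 − (−8)) = 46/19.
p(3) = 11, p(46/19) = −12408/6859. s(3) = (46/19) − (−12408/6859)·((46/19) − 3)/((−12408/6859) − 11) = 19990/7987.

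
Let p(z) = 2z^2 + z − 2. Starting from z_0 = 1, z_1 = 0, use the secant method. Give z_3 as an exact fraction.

p(1) = 1, p(0) = −2. z_2 = 0 − (−2)·(0 − 1)/((−2) − 1) = 2/3.
p(0) = −2, p(2/3) = −4/9. z_3 = (2/3) − (−4/9)·((2/3) − 0)/((−4/9) − (−2)) = 6/7.

6/7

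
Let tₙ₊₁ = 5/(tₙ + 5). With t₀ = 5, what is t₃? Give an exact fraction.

11/13

t₁ = 5/(5 + 5) = 1/2.
t₂ = 5/(1/2 + 5) = 10/11.
t₃ = 5/(10/11 + 5) = 11/13.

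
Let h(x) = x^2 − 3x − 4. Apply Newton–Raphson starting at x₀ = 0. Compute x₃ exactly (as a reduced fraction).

h'(x) = 2x − 3.
h(0) = −4, h'(0) = −3, so x₁ = 0 − (−4)/(−3) = −4/3.
h(−4/3) = 16/9, h'(−4/3) = −17/3, so x₂ = (−4/3) − (16/9)/(−17/3) = −52/51.
h(−52/51) = 256/2601, h'(−52/51) = −257/51, so x₃ = (−52/51) − (256/2601)/(−257/51) = −13108/13107.

−13108/13107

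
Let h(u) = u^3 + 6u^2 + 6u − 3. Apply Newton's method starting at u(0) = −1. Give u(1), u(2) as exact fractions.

u(1) = −7/3, u(2) = −277/153

h'(u) = 3u^2 + 12u + 6.
h(−1) = −4, h'(−1) = −3, so u(1) = (−1) − (−4)/(−3) = −7/3.
h(−7/3) = 80/27, h'(−7/3) = −17/3, so u(2) = (−7/3) − (80/27)/(−17/3) = −277/153.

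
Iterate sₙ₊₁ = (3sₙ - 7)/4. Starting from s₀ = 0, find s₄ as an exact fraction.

-1225/256

s₁ = (3·0 - 7)/4 = -7/4.
s₂ = (3·(-7/4) - 7)/4 = -49/16.
s₃ = (3·(-49/16) - 7)/4 = -259/64.
s₄ = (3·(-259/64) - 7)/4 = -1225/256.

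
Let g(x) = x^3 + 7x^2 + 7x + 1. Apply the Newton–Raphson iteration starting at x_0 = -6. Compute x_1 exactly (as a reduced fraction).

-181/31

g'(x) = 3x^2 + 14x + 7.
g(-6) = -5, g'(-6) = 31, so x_1 = (-6) - (-5)/31 = -181/31.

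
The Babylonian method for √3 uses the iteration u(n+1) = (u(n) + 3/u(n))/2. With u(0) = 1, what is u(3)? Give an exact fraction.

97/56

u(1) = (1 + 3/1)/2 = 2.
u(2) = (2 + 3/2)/2 = 7/4.
u(3) = (7/4 + 3/(7/4))/2 = 97/56.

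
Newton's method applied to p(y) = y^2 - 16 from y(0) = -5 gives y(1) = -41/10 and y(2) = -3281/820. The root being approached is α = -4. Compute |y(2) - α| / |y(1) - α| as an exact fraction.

1/82

y(1) - α = -41/10 - (-4) = -41/10 + 4 = -1/10, so |y(1) - α| = 1/10.
y(2) - α = -3281/820 - (-4) = -3281/820 + 4 = -1/820, so |y(2) - α| = 1/820.
Ratio = (1/820) / (1/10) = 1/82.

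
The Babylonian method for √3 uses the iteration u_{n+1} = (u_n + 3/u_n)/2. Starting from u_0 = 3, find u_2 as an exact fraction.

7/4

u_1 = (3 + 3/3)/2 = 2.
u_2 = (2 + 3/2)/2 = 7/4.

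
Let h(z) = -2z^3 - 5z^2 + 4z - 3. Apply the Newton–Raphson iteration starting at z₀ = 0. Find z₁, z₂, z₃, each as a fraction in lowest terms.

z₁ = 3/4, z₂ = 12/55, z₃ = 452613/254980

h'(z) = -6z^2 - 10z + 4.
h(0) = -3, h'(0) = 4, so z₁ = 0 - (-3)/4 = 3/4.
h(3/4) = -117/32, h'(3/4) = -55/8, so z₂ = (3/4) - (-117/32)/(-55/8) = 12/55.
h(12/55) = -396981/166375, h'(12/55) = 4636/3025, so z₃ = (12/55) - (-396981/166375)/(4636/3025) = 452613/254980.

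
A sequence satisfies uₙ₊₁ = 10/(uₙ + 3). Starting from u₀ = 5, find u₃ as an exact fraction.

u₁ = 10/(5 + 3) = 5/4.
u₂ = 10/(5/4 + 3) = 40/17.
u₃ = 10/(40/17 + 3) = 170/91.

170/91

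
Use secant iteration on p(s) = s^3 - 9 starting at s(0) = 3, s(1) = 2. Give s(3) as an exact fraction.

9255/4447

p(3) = 18, p(2) = -1. s(2) = 2 - (-1)·(2 - 3)/((-1) - 18) = 39/19.
p(2) = -1, p(39/19) = -2412/6859. s(3) = (39/19) - (-2412/6859)·((39/19) - 2)/((-2412/6859) - (-1)) = 9255/4447.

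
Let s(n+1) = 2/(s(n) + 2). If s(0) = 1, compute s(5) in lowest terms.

30/41

s(1) = 2/(1 + 2) = 2/3.
s(2) = 2/(2/3 + 2) = 3/4.
s(3) = 2/(3/4 + 2) = 8/11.
s(4) = 2/(8/11 + 2) = 11/15.
s(5) = 2/(11/15 + 2) = 30/41.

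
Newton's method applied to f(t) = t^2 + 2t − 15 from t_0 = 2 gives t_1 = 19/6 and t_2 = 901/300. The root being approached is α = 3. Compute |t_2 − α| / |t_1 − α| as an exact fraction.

1/50

t_1 − α = 19/6 − 3 = 1/6, so |t_1 − α| = 1/6.
t_2 − α = 901/300 − 3 = 1/300, so |t_2 − α| = 1/300.
Ratio = (1/300) / (1/6) = 1/50.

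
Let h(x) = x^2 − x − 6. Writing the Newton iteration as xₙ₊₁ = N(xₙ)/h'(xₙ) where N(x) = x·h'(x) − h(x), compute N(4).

22

h'(x) = 2x − 1.
N(x) = x·h'(x) − h(x) = x·(2x − 1) − (x^2 − x − 6) = x^2 + 6.
N(4) = 22.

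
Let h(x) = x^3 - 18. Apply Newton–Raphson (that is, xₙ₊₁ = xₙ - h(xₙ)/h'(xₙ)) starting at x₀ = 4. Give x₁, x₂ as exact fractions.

h'(x) = 3x^2.
h(4) = 46, h'(4) = 48, so x₁ = 4 - 46/48 = 73/24.
h(73/24) = 140185/13824, h'(73/24) = 5329/192, so x₂ = (73/24) - (140185/13824)/(5329/192) = 513433/191844.

x₁ = 73/24, x₂ = 513433/191844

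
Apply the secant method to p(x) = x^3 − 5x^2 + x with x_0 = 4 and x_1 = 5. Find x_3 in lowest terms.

p(4) = −12, p(5) = 5. x_2 = 5 − 5·(5 − 4)/(5 − (−12)) = 80/17.
p(5) = 5, p(80/17) = −8880/4913. x_3 = (80/17) − (−8880/4913)·((80/17) − 5)/((−8880/4913) − 5) = 32000/6689.

32000/6689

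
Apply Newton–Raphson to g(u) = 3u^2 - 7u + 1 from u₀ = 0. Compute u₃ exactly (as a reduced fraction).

84253/551131

g'(u) = 6u - 7.
g(0) = 1, g'(0) = -7, so u₁ = 0 - 1/(-7) = 1/7.
g(1/7) = 3/49, g'(1/7) = -43/7, so u₂ = (1/7) - (3/49)/(-43/7) = 46/301.
g(46/301) = 27/90601, g'(46/301) = -1831/301, so u₃ = (46/301) - (27/90601)/(-1831/301) = 84253/551131.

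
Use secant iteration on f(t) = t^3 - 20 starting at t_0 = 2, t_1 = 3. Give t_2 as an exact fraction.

f(2) = -12, f(3) = 7. t_2 = 3 - 7·(3 - 2)/(7 - (-12)) = 50/19.

50/19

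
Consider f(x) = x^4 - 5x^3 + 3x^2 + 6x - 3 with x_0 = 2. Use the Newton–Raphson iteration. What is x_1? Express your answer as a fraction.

17/10

f'(x) = 4x^3 - 15x^2 + 6x + 6.
f(2) = -3, f'(2) = -10, so x_1 = 2 - (-3)/(-10) = 17/10.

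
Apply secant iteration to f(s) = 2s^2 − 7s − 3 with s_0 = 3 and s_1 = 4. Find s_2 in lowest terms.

f(3) = −6, f(4) = 1. s_2 = 4 − 1·(4 − 3)/(1 − (−6)) = 27/7.

27/7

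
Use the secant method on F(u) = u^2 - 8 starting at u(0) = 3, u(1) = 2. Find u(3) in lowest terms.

17/6

F(3) = 1, F(2) = -4. u(2) = 2 - (-4)·(2 - 3)/((-4) - 1) = 14/5.
F(2) = -4, F(14/5) = -4/25. u(3) = (14/5) - (-4/25)·((14/5) - 2)/((-4/25) - (-4)) = 17/6.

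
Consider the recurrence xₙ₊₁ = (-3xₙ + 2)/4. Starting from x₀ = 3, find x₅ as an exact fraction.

x₁ = (-3·3 + 2)/4 = -7/4.
x₂ = (-3·(-7/4) + 2)/4 = 29/16.
x₃ = (-3·(29/16) + 2)/4 = -55/64.
x₄ = (-3·(-55/64) + 2)/4 = 293/256.
x₅ = (-3·(293/256) + 2)/4 = -367/1024.

-367/1024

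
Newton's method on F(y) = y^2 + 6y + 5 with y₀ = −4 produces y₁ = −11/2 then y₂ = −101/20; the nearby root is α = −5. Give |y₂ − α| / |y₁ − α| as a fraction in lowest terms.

1/10

y₁ − α = −11/2 − (−5) = −11/2 + 5 = −1/2, so |y₁ − α| = 1/2.
y₂ − α = −101/20 − (−5) = −101/20 + 5 = −1/20, so |y₂ − α| = 1/20.
Ratio = (1/20) / (1/2) = 1/10.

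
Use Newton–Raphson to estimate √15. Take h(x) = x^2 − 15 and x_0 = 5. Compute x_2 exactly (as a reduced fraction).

h'(x) = 2x.
h(5) = 10, h'(5) = 10, so x_1 = 5 − 10/10 = 4.
h(4) = 1, h'(4) = 8, so x_2 = 4 − 1/8 = 31/8.

31/8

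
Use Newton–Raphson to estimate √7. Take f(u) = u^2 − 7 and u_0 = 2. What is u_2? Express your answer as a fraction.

f'(u) = 2u.
f(2) = −3, f'(2) = 4, so u_1 = 2 − (−3)/4 = 11/4.
f(11/4) = 9/16, f'(11/4) = 11/2, so u_2 = (11/4) − (9/16)/(11/2) = 233/88.

233/88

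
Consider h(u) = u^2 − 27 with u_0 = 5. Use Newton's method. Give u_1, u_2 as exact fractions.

u_1 = 26/5, u_2 = 1351/260

h'(u) = 2u.
h(5) = −2, h'(5) = 10, so u_1 = 5 − (−2)/10 = 26/5.
h(26/5) = 1/25, h'(26/5) = 52/5, so u_2 = (26/5) − (1/25)/(52/5) = 1351/260.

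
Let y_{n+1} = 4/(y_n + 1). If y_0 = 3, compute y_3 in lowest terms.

y_1 = 4/(3 + 1) = 1.
y_2 = 4/(1 + 1) = 2.
y_3 = 4/(2 + 1) = 4/3.

4/3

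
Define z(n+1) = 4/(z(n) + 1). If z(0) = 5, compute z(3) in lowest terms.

20/17

z(1) = 4/(5 + 1) = 2/3.
z(2) = 4/(2/3 + 1) = 12/5.
z(3) = 4/(12/5 + 1) = 20/17.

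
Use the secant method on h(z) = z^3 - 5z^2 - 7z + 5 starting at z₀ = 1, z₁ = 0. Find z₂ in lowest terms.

h(1) = -6, h(0) = 5. z₂ = 0 - 5·(0 - 1)/(5 - (-6)) = 5/11.

5/11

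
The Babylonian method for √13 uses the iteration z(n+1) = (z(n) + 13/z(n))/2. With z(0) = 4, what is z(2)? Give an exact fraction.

1673/464

z(1) = (4 + 13/4)/2 = 29/8.
z(2) = (29/8 + 13/(29/8))/2 = 1673/464.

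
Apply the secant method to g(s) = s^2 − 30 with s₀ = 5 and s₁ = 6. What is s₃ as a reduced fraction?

g(5) = −5, g(6) = 6. s₂ = 6 − 6·(6 − 5)/(6 − (−5)) = 60/11.
g(6) = 6, g(60/11) = −30/121. s₃ = (60/11) − (−30/121)·((60/11) − 6)/((−30/121) − 6) = 115/21.

115/21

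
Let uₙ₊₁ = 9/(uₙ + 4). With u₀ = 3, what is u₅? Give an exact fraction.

10593/6607

u₁ = 9/(3 + 4) = 9/7.
u₂ = 9/(9/7 + 4) = 63/37.
u₃ = 9/(63/37 + 4) = 333/211.
u₄ = 9/(333/211 + 4) = 1899/1177.
u₅ = 9/(1899/1177 + 4) = 10593/6607.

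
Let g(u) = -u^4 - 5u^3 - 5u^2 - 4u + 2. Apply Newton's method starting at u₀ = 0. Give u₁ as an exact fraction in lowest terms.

g'(u) = -4u^3 - 15u^2 - 10u - 4.
g(0) = 2, g'(0) = -4, so u₁ = 0 - 2/(-4) = 1/2.

1/2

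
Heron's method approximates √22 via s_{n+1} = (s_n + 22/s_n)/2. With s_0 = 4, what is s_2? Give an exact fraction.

s_1 = (4 + 22/4)/2 = 19/4.
s_2 = (19/4 + 22/(19/4))/2 = 713/152.

713/152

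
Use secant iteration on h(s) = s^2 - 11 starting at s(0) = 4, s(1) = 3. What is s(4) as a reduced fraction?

h(4) = 5, h(3) = -2. s(2) = 3 - (-2)·(3 - 4)/((-2) - 5) = 23/7.
h(3) = -2, h(23/7) = -10/49. s(3) = (23/7) - (-10/49)·((23/7) - 3)/((-10/49) - (-2)) = 73/22.
h(23/7) = -10/49, h(73/22) = 5/484. s(4) = (73/22) - (5/484)·((73/22) - (23/7))/((5/484) - (-10/49)) = 3373/1017.

3373/1017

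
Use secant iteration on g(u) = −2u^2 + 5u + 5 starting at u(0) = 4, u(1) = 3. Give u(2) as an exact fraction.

29/9

g(4) = −7, g(3) = 2. u(2) = 3 − 2·(3 − 4)/(2 − (−7)) = 29/9.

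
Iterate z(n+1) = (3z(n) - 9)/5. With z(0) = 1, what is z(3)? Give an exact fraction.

-414/125

z(1) = (3·1 - 9)/5 = -6/5.
z(2) = (3·(-6/5) - 9)/5 = -63/25.
z(3) = (3·(-63/25) - 9)/5 = -414/125.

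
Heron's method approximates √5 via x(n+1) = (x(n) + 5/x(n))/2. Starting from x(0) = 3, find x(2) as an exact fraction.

x(1) = (3 + 5/3)/2 = 7/3.
x(2) = (7/3 + 5/(7/3))/2 = 47/21.

47/21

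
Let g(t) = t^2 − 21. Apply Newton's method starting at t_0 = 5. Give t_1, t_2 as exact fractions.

g'(t) = 2t.
g(5) = 4, g'(5) = 10, so t_1 = 5 − 4/10 = 23/5.
g(23/5) = 4/25, g'(23/5) = 46/5, so t_2 = (23/5) − (4/25)/(46/5) = 527/115.

t_1 = 23/5, t_2 = 527/115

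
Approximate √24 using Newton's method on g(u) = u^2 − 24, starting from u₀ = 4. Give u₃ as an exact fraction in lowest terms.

4801/980

g'(u) = 2u.
g(4) = −8, g'(4) = 8, so u₁ = 4 − (−8)/8 = 5.
g(5) = 1, g'(5) = 10, so u₂ = 5 − 1/10 = 49/10.
g(49/10) = 1/100, g'(49/10) = 49/5, so u₃ = (49/10) − (1/100)/(49/5) = 4801/980.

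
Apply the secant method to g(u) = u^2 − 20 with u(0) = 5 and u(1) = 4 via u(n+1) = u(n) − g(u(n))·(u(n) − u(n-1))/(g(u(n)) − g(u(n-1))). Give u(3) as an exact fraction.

g(5) = 5, g(4) = −4. u(2) = 4 − (−4)·(4 − 5)/((−4) − 5) = 40/9.
g(4) = −4, g(40/9) = −20/81. u(3) = (40/9) − (−20/81)·((40/9) − 4)/((−20/81) − (−4)) = 85/19.

85/19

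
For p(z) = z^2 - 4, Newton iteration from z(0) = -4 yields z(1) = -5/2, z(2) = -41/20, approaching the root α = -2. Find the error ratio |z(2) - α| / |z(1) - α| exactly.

1/10

z(1) - α = -5/2 - (-2) = -5/2 + 2 = -1/2, so |z(1) - α| = 1/2.
z(2) - α = -41/20 - (-2) = -41/20 + 2 = -1/20, so |z(2) - α| = 1/20.
Ratio = (1/20) / (1/2) = 1/10.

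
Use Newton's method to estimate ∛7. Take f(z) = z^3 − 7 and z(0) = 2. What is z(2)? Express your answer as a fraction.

18215/9522

f'(z) = 3z^2.
f(2) = 1, f'(2) = 12, so z(1) = 2 − 1/12 = 23/12.
f(23/12) = 71/1728, f'(23/12) = 529/48, so z(2) = (23/12) − (71/1728)/(529/48) = 18215/9522.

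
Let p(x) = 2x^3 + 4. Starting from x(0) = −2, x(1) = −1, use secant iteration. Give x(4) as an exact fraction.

p(−2) = −12, p(−1) = 2. x(2) = (−1) − 2·((−1) − (−2))/(2 − (−12)) = −8/7.
p(−1) = 2, p(−8/7) = 348/343. x(3) = (−8/7) − (348/343)·((−8/7) − (−1))/((348/343) − 2) = −218/169.
p(−8/7) = 348/343, p(−218/169) = −1413228/4826809. x(4) = (−218/169) − (−1413228/4826809)·((−218/169) − (−8/7))/((−1413228/4826809) − (348/343)) = −1303035/1036622.

−1303035/1036622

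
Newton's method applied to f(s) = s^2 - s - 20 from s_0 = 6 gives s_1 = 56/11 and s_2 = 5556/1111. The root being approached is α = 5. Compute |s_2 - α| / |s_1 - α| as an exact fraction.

1/101

s_1 - α = 56/11 - 5 = 1/11, so |s_1 - α| = 1/11.
s_2 - α = 5556/1111 - 5 = 1/1111, so |s_2 - α| = 1/1111.
Ratio = (1/1111) / (1/11) = 1/101.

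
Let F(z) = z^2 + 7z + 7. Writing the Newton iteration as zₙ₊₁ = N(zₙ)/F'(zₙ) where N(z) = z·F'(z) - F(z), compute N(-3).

F'(z) = 2z + 7.
N(z) = z·F'(z) - F(z) = z·(2z + 7) - (z^2 + 7z + 7) = z^2 - 7.
N(-3) = 2.

2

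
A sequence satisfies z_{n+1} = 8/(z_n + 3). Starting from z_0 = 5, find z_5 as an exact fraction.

z_1 = 8/(5 + 3) = 1.
z_2 = 8/(1 + 3) = 2.
z_3 = 8/(2 + 3) = 8/5.
z_4 = 8/(8/5 + 3) = 40/23.
z_5 = 8/(40/23 + 3) = 184/109.

184/109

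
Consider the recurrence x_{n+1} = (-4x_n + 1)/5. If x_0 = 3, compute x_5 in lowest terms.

x_1 = (-4·3 + 1)/5 = -11/5.
x_2 = (-4·(-11/5) + 1)/5 = 49/25.
x_3 = (-4·(49/25) + 1)/5 = -171/125.
x_4 = (-4·(-171/125) + 1)/5 = 809/625.
x_5 = (-4·(809/625) + 1)/5 = -2611/3125.

-2611/3125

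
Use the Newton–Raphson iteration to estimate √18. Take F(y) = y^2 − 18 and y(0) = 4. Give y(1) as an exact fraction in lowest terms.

17/4

F'(y) = 2y.
F(4) = −2, F'(4) = 8, so y(1) = 4 − (−2)/8 = 17/4.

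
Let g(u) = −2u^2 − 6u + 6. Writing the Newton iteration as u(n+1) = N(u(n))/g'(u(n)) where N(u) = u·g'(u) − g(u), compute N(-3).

−24

g'(u) = −4u − 6.
N(u) = u·g'(u) − g(u) = u·(−4u − 6) − (−2u^2 − 6u + 6) = −2u^2 − 6.
N(-3) = −24.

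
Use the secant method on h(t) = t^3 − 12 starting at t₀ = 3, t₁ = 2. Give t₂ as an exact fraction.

42/19

h(3) = 15, h(2) = −4. t₂ = 2 − (−4)·(2 − 3)/((−4) − 15) = 42/19.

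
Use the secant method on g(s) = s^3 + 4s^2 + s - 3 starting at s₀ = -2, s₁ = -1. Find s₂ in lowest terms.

g(-2) = 3, g(-1) = -1. s₂ = (-1) - (-1)·((-1) - (-2))/((-1) - 3) = -5/4.

-5/4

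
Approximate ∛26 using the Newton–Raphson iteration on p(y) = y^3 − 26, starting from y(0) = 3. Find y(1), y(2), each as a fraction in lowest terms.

p'(y) = 3y^2.
p(3) = 1, p'(3) = 27, so y(1) = 3 − 1/27 = 80/27.
p(80/27) = 242/19683, p'(80/27) = 6400/243, so y(2) = (80/27) − (242/19683)/(6400/243) = 767879/259200.

y(1) = 80/27, y(2) = 767879/259200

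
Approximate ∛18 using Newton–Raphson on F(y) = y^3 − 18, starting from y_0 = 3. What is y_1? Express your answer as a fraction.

8/3

F'(y) = 3y^2.
F(3) = 9, F'(3) = 27, so y_1 = 3 − 9/27 = 8/3.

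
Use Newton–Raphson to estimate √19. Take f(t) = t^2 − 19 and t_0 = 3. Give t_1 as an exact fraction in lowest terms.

f'(t) = 2t.
f(3) = −10, f'(3) = 6, so t_1 = 3 − (−10)/6 = 14/3.

14/3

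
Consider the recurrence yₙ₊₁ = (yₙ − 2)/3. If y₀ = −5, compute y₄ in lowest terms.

−85/81

y₁ = ((−5) − 2)/3 = −7/3.
y₂ = ((−7/3) − 2)/3 = −13/9.
y₃ = ((−13/9) − 2)/3 = −31/27.
y₄ = ((−31/27) − 2)/3 = −85/81.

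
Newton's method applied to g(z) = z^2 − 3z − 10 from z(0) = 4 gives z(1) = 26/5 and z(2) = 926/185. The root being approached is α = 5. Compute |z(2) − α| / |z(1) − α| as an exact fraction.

z(1) − α = 26/5 − 5 = 1/5, so |z(1) − α| = 1/5.
z(2) − α = 926/185 − 5 = 1/185, so |z(2) − α| = 1/185.
Ratio = (1/185) / (1/5) = 1/37.

1/37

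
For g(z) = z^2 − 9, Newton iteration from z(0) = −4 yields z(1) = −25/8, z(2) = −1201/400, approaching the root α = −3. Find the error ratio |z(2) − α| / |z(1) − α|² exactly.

z(1) − α = −25/8 − (−3) = −25/8 + 3 = −1/8, so |z(1) − α| = 1/8.
z(2) − α = −1201/400 − (−3) = −1201/400 + 3 = −1/400, so |z(2) − α| = 1/400.
|z(1) − α|² = 1/64.
Ratio = (1/400) / (1/64) = 4/25.

4/25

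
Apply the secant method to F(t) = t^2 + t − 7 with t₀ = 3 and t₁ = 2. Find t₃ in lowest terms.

68/31

F(3) = 5, F(2) = −1. t₂ = 2 − (−1)·(2 − 3)/((−1) − 5) = 13/6.
F(2) = −1, F(13/6) = −5/36. t₃ = (13/6) − (−5/36)·((13/6) − 2)/((−5/36) − (−1)) = 68/31.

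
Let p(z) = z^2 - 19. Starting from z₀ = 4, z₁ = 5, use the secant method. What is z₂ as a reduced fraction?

13/3

p(4) = -3, p(5) = 6. z₂ = 5 - 6·(5 - 4)/(6 - (-3)) = 13/3.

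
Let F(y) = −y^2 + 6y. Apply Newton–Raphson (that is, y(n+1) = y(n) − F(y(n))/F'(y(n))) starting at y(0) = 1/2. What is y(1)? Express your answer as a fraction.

−1/20

F'(y) = −2y + 6.
F(1/2) = 11/4, F'(1/2) = 5, so y(1) = (1/2) − (11/4)/5 = −1/20.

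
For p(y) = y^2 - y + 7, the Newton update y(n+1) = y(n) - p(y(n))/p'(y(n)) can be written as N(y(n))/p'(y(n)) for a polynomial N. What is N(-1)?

-6

p'(y) = 2y - 1.
N(y) = y·p'(y) - p(y) = y·(2y - 1) - (y^2 - y + 7) = y^2 - 7.
N(-1) = -6.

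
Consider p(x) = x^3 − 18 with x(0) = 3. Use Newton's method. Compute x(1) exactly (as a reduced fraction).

p'(x) = 3x^2.
p(3) = 9, p'(3) = 27, so x(1) = 3 − 9/27 = 8/3.

8/3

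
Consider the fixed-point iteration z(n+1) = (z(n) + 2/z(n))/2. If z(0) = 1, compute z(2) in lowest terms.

z(1) = (1 + 2/1)/2 = 3/2.
z(2) = (3/2 + 2/(3/2))/2 = 17/12.

17/12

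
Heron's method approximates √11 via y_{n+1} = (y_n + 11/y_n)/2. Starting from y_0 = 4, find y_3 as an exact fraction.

4106353/1238112

y_1 = (4 + 11/4)/2 = 27/8.
y_2 = (27/8 + 11/(27/8))/2 = 1433/432.
y_3 = (1433/432 + 11/(1433/432))/2 = 4106353/1238112.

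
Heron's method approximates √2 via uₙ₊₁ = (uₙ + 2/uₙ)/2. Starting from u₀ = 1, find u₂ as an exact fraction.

17/12

u₁ = (1 + 2/1)/2 = 3/2.
u₂ = (3/2 + 2/(3/2))/2 = 17/12.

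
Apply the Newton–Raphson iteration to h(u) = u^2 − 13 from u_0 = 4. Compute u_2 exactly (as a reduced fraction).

1673/464

h'(u) = 2u.
h(4) = 3, h'(4) = 8, so u_1 = 4 − 3/8 = 29/8.
h(29/8) = 9/64, h'(29/8) = 29/4, so u_2 = (29/8) − (9/64)/(29/4) = 1673/464.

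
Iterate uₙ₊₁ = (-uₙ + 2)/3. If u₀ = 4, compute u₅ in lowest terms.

118/243

u₁ = (-4 + 2)/3 = -2/3.
u₂ = (-(-2/3) + 2)/3 = 8/9.
u₃ = (-(8/9) + 2)/3 = 10/27.
u₄ = (-(10/27) + 2)/3 = 44/81.
u₅ = (-(44/81) + 2)/3 = 118/243.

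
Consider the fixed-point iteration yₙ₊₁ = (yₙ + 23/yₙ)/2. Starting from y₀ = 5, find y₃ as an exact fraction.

y₁ = (5 + 23/5)/2 = 24/5.
y₂ = (24/5 + 23/(24/5))/2 = 1151/240.
y₃ = (1151/240 + 23/(1151/240))/2 = 2649601/552480.

2649601/552480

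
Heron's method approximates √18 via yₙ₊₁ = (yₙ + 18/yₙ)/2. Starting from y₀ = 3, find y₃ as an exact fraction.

577/136

y₁ = (3 + 18/3)/2 = 9/2.
y₂ = (9/2 + 18/(9/2))/2 = 17/4.
y₃ = (17/4 + 18/(17/4))/2 = 577/136.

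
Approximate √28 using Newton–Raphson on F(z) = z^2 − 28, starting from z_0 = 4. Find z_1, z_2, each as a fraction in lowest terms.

z_1 = 11/2, z_2 = 233/44

F'(z) = 2z.
F(4) = −12, F'(4) = 8, so z_1 = 4 − (−12)/8 = 11/2.
F(11/2) = 9/4, F'(11/2) = 11, so z_2 = (11/2) − (9/4)/11 = 233/44.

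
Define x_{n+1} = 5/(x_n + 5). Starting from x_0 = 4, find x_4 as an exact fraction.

x_1 = 5/(4 + 5) = 5/9.
x_2 = 5/(5/9 + 5) = 9/10.
x_3 = 5/(9/10 + 5) = 50/59.
x_4 = 5/(50/59 + 5) = 59/69.

59/69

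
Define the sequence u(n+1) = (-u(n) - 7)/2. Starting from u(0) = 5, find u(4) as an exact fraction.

u(1) = (-5 - 7)/2 = -6.
u(2) = (-(-6) - 7)/2 = -1/2.
u(3) = (-(-1/2) - 7)/2 = -13/4.
u(4) = (-(-13/4) - 7)/2 = -15/8.

-15/8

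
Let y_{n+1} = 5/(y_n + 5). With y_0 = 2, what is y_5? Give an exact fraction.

275/322

y_1 = 5/(2 + 5) = 5/7.
y_2 = 5/(5/7 + 5) = 7/8.
y_3 = 5/(7/8 + 5) = 40/47.
y_4 = 5/(40/47 + 5) = 47/55.
y_5 = 5/(47/55 + 5) = 275/322.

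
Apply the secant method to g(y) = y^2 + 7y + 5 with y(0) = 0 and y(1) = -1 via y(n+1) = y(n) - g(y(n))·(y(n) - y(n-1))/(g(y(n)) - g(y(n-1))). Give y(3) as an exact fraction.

-25/31

g(0) = 5, g(-1) = -1. y(2) = (-1) - (-1)·((-1) - 0)/((-1) - 5) = -5/6.
g(-1) = -1, g(-5/6) = -5/36. y(3) = (-5/6) - (-5/36)·((-5/6) - (-1))/((-5/36) - (-1)) = -25/31.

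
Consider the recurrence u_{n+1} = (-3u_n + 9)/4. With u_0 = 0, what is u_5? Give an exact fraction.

1629/1024

u_1 = (-3·0 + 9)/4 = 9/4.
u_2 = (-3·(9/4) + 9)/4 = 9/16.
u_3 = (-3·(9/16) + 9)/4 = 117/64.
u_4 = (-3·(117/64) + 9)/4 = 225/256.
u_5 = (-3·(225/256) + 9)/4 = 1629/1024.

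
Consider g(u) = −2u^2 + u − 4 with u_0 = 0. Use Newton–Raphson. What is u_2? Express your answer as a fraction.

28/15

g'(u) = −4u + 1.
g(0) = −4, g'(0) = 1, so u_1 = 0 − (−4)/1 = 4.
g(4) = −32, g'(4) = −15, so u_2 = 4 − (−32)/(−15) = 28/15.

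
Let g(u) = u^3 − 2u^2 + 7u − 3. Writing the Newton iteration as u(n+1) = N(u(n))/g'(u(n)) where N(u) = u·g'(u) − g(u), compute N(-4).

−157

g'(u) = 3u^2 − 4u + 7.
N(u) = u·g'(u) − g(u) = u·(3u^2 − 4u + 7) − (u^3 − 2u^2 + 7u − 3) = 2u^3 − 2u^2 + 3.
N(-4) = −157.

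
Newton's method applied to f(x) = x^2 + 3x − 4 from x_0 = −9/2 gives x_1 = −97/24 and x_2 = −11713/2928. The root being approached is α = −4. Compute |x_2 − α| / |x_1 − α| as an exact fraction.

x_1 − α = −97/24 − (−4) = −97/24 + 4 = −1/24, so |x_1 − α| = 1/24.
x_2 − α = −11713/2928 − (−4) = −11713/2928 + 4 = −1/2928, so |x_2 − α| = 1/2928.
Ratio = (1/2928) / (1/24) = 1/122.

1/122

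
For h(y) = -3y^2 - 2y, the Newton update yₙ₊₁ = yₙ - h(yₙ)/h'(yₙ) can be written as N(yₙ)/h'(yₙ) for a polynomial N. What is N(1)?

-3

h'(y) = -6y - 2.
N(y) = y·h'(y) - h(y) = y·(-6y - 2) - (-3y^2 - 2y) = -3y^2.
N(1) = -3.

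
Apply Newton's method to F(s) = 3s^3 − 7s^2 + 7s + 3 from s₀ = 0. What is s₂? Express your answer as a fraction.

−816/2513

F'(s) = 9s^2 − 14s + 7.
F(0) = 3, F'(0) = 7, so s₁ = 0 − 3/7 = −3/7.
F(−3/7) = −522/343, F'(−3/7) = 718/49, so s₂ = (−3/7) − (−522/343)/(718/49) = −816/2513.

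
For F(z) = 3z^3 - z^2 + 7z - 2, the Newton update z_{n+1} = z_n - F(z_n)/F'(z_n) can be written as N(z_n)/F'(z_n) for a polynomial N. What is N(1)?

F'(z) = 9z^2 - 2z + 7.
N(z) = z·F'(z) - F(z) = z·(9z^2 - 2z + 7) - (3z^3 - z^2 + 7z - 2) = 6z^3 - z^2 + 2.
N(1) = 7.

7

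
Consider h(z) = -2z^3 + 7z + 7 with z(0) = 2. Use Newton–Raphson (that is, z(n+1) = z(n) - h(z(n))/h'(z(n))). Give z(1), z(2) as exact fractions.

h'(z) = -6z^2 + 7.
h(2) = 5, h'(2) = -17, so z(1) = 2 - 5/(-17) = 39/17.
h(39/17) = -5350/4913, h'(39/17) = -7103/289, so z(2) = (39/17) - (-5350/4913)/(-7103/289) = 271667/120751.

z(1) = 39/17, z(2) = 271667/120751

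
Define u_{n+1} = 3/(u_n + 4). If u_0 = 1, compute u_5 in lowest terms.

1491/2309

u_1 = 3/(1 + 4) = 3/5.
u_2 = 3/(3/5 + 4) = 15/23.
u_3 = 3/(15/23 + 4) = 69/107.
u_4 = 3/(69/107 + 4) = 321/497.
u_5 = 3/(321/497 + 4) = 1491/2309.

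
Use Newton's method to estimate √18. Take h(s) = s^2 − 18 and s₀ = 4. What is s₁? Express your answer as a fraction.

17/4

h'(s) = 2s.
h(4) = −2, h'(4) = 8, so s₁ = 4 − (−2)/8 = 17/4.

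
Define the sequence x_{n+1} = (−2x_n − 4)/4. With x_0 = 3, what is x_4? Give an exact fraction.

−7/16

x_1 = (−2·3 − 4)/4 = −5/2.
x_2 = (−2·(−5/2) − 4)/4 = 1/4.
x_3 = (−2·(1/4) − 4)/4 = −9/8.
x_4 = (−2·(−9/8) − 4)/4 = −7/16.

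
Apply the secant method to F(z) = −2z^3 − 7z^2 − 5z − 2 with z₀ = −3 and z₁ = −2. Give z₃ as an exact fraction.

−3

F(−3) = 4, F(−2) = −4. z₂ = (−2) − (−4)·((−2) − (−3))/((−4) − 4) = −5/2.
F(−2) = −4, F(−5/2) = −2. z₃ = (−5/2) − (−2)·((−5/2) − (−2))/((−2) − (−4)) = −3.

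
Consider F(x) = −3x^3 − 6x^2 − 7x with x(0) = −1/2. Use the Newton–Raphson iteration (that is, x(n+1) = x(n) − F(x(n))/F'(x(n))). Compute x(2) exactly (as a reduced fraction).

216/5629

F'(x) = −9x^2 − 12x − 7.
F(−1/2) = 19/8, F'(−1/2) = −13/4, so x(1) = (−1/2) − (19/8)/(−13/4) = 3/13.
F(3/13) = −4332/2197, F'(3/13) = −1732/169, so x(2) = (3/13) − (−4332/2197)/(−1732/169) = 216/5629.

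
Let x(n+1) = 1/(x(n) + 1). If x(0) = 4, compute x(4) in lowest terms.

x(1) = 1/(4 + 1) = 1/5.
x(2) = 1/(1/5 + 1) = 5/6.
x(3) = 1/(5/6 + 1) = 6/11.
x(4) = 1/(6/11 + 1) = 11/17.

11/17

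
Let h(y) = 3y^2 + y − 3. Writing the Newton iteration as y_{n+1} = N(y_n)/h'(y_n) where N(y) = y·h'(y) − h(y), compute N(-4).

51

h'(y) = 6y + 1.
N(y) = y·h'(y) − h(y) = y·(6y + 1) − (3y^2 + y − 3) = 3y^2 + 3.
N(-4) = 51.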